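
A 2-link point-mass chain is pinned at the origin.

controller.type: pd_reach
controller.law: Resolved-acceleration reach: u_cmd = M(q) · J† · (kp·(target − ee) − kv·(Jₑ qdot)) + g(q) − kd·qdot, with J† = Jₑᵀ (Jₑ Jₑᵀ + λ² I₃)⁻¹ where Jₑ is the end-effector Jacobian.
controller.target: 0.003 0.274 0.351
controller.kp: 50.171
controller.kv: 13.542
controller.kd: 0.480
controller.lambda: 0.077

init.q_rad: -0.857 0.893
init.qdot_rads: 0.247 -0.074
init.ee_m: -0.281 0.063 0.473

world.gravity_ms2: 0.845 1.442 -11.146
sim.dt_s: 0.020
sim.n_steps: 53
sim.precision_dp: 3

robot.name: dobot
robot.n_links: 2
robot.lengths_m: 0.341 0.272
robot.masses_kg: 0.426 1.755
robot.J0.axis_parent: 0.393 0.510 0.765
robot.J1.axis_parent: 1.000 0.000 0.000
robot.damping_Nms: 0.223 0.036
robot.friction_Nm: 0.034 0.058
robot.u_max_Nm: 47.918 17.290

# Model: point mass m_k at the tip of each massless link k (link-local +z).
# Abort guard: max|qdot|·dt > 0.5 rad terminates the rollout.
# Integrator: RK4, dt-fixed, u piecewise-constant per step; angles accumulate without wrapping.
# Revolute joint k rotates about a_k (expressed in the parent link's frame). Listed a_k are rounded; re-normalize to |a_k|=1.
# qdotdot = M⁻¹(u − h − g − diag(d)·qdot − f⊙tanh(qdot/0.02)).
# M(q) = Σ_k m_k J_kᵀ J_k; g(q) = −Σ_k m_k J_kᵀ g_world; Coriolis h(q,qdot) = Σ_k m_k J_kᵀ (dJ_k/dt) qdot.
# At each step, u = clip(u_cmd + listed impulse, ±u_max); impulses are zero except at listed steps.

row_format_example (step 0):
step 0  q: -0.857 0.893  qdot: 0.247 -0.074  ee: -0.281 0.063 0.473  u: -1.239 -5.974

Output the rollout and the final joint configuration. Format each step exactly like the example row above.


step 1  q: -0.854 0.887  qdot: 0.052 -0.481  ee: -0.280 0.063 0.474  u: 0.412 -4.869
step 2  q: -0.854 0.875  qdot: -0.086 -0.760  ee: -0.280 0.066 0.476  u: 1.634 -4.074
step 3  q: -0.857 0.858  qdot: -0.183 -0.954  ee: -0.279 0.071 0.478  u: 2.550 -3.488
step 4  q: -0.861 0.837  qdot: -0.250 -1.091  ee: -0.279 0.077 0.480  u: 3.245 -3.043
step 5  q: -0.867 0.815  qdot: -0.293 -1.190  ee: -0.279 0.084 0.482  u: 3.777 -2.694
step 6  q: -0.873 0.790  qdot: -0.319 -1.263  ee: -0.278 0.092 0.485  u: 4.189 -2.409
step 7  q: -0.879 0.764  qdot: -0.332 -1.318  ee: -0.277 0.101 0.487  u: 4.512 -2.168
step 8  q: -0.886 0.738  qdot: -0.336 -1.361  ee: -0.276 0.110 0.489  u: 4.767 -1.957
step 9  q: -0.893 0.710  qdot: -0.333 -1.396  ee: -0.275 0.119 0.491  u: 4.973 -1.766
step 10  q: -0.899 0.682  qdot: -0.324 -1.424  ee: -0.273 0.128 0.493  u: 5.140 -1.589
step 11  q: -0.906 0.653  qdot: -0.312 -1.448  ee: -0.272 0.137 0.495  u: 5.279 -1.421
step 12  q: -0.912 0.624  qdot: -0.298 -1.469  ee: -0.270 0.146 0.497  u: 5.394 -1.259
step 13  q: -0.918 0.595  qdot: -0.281 -1.487  ee: -0.267 0.155 0.498  u: 5.491 -1.101
step 14  q: -0.923 0.565  qdot: -0.263 -1.503  ee: -0.264 0.164 0.500  u: 5.574 -0.946
step 15  q: -0.928 0.535  qdot: -0.244 -1.517  ee: -0.262 0.173 0.501  u: 5.644 -0.793
step 16  q: -0.933 0.504  qdot: -0.224 -1.529  ee: -0.258 0.182 0.503  u: 5.704 -0.641
step 17  q: -0.937 0.474  qdot: -0.203 -1.540  ee: -0.255 0.191 0.504  u: 5.754 -0.490
step 18  q: -0.941 0.443  qdot: -0.182 -1.549  ee: -0.251 0.199 0.505  u: 5.797 -0.339
step 19  q: -0.944 0.412  qdot: -0.161 -1.557  ee: -0.247 0.208 0.506  u: 5.832 -0.188
step 20  q: -0.947 0.381  qdot: -0.140 -1.564  ee: -0.243 0.216 0.507  u: 5.860 -0.038
step 21  q: -0.950 0.349  qdot: -0.119 -1.569  ee: -0.238 0.224 0.508  u: 5.883 0.111
step 22  q: -0.952 0.318  qdot: -0.097 -1.574  ee: -0.234 0.232 0.508  u: 5.899 0.261
step 23  q: -0.954 0.286  qdot: -0.076 -1.577  ee: -0.229 0.239 0.509  u: 5.909 0.409
step 24  q: -0.955 0.255  qdot: -0.054 -1.579  ee: -0.223 0.246 0.509  u: 5.915 0.557
step 25  q: -0.956 0.223  qdot: -0.033 -1.580  ee: -0.218 0.253 0.509  u: 5.915 0.704
step 26  q: -0.957 0.192  qdot: -0.012 -1.579  ee: -0.213 0.260 0.509  u: 5.913 0.850
step 27  q: -0.957 0.160  qdot: 0.008 -1.576  ee: -0.207 0.267 0.509  u: 5.912 0.994
step 28  q: -0.956 0.129  qdot: 0.025 -1.570  ee: -0.202 0.273 0.509  u: 5.912 1.137
step 29  q: -0.956 0.098  qdot: 0.043 -1.564  ee: -0.196 0.279 0.509  u: 5.907 1.278
step 30  q: -0.955 0.067  qdot: 0.061 -1.557  ee: -0.190 0.285 0.508  u: 5.895 1.417
step 31  q: -0.953 0.035  qdot: 0.081 -1.550  ee: -0.184 0.290 0.507  u: 5.877 1.556
step 32  q: -0.952 0.005  qdot: 0.100 -1.542  ee: -0.178 0.296 0.507  u: 5.854 1.692
step 33  q: -0.949 -0.026  qdot: 0.120 -1.534  ee: -0.172 0.301 0.506  u: 5.826 1.826
step 34  q: -0.947 -0.057  qdot: 0.141 -1.525  ee: -0.166 0.305 0.505  u: 5.794 1.957
step 35  q: -0.944 -0.087  qdot: 0.161 -1.515  ee: -0.160 0.310 0.503  u: 5.758 2.087
step 36  q: -0.940 -0.117  qdot: 0.181 -1.504  ee: -0.154 0.314 0.502  u: 5.719 2.214
step 37  q: -0.937 -0.147  qdot: 0.202 -1.493  ee: -0.148 0.318 0.501  u: 5.677 2.338
step 38  q: -0.932 -0.177  qdot: 0.222 -1.481  ee: -0.142 0.322 0.499  u: 5.633 2.460
step 39  q: -0.928 -0.206  qdot: 0.242 -1.468  ee: -0.136 0.325 0.498  u: 5.586 2.579
step 40  q: -0.923 -0.235  qdot: 0.261 -1.454  ee: -0.130 0.328 0.496  u: 5.537 2.695
step 41  q: -0.917 -0.264  qdot: 0.281 -1.440  ee: -0.125 0.331 0.494  u: 5.487 2.808
step 42  q: -0.912 -0.293  qdot: 0.300 -1.425  ee: -0.119 0.334 0.492  u: 5.435 2.919
step 43  q: -0.905 -0.321  qdot: 0.319 -1.409  ee: -0.113 0.336 0.490  u: 5.382 3.027
step 44  q: -0.899 -0.349  qdot: 0.338 -1.392  ee: -0.108 0.338 0.488  u: 5.329 3.131
step 45  q: -0.892 -0.377  qdot: 0.356 -1.375  ee: -0.102 0.340 0.486  u: 5.274 3.233
step 46  q: -0.885 -0.404  qdot: 0.373 -1.358  ee: -0.097 0.342 0.484  u: 5.218 3.332
step 47  q: -0.877 -0.431  qdot: 0.391 -1.340  ee: -0.092 0.344 0.482  u: 5.163 3.428
step 48  q: -0.869 -0.457  qdot: 0.407 -1.321  ee: -0.087 0.345 0.480  u: 5.107 3.521
step 49  q: -0.861 -0.483  qdot: 0.423 -1.302  ee: -0.082 0.346 0.477  u: 5.050 3.610
step 50  q: -0.852 -0.509  qdot: 0.439 -1.283  ee: -0.077 0.347 0.475  u: 4.994 3.697
step 51  q: -0.844 -0.535  qdot: 0.453 -1.263  ee: -0.073 0.348 0.473  u: 4.938 3.781
step 52  q: -0.834 -0.560  qdot: 0.467 -1.243  ee: -0.068 0.349 0.470  u: 4.882 3.862
step 53  q: -0.825 -0.584  qdot: 0.481 -1.222  ee: -0.064 0.350 0.468
final q (rad): -0.825 -0.584


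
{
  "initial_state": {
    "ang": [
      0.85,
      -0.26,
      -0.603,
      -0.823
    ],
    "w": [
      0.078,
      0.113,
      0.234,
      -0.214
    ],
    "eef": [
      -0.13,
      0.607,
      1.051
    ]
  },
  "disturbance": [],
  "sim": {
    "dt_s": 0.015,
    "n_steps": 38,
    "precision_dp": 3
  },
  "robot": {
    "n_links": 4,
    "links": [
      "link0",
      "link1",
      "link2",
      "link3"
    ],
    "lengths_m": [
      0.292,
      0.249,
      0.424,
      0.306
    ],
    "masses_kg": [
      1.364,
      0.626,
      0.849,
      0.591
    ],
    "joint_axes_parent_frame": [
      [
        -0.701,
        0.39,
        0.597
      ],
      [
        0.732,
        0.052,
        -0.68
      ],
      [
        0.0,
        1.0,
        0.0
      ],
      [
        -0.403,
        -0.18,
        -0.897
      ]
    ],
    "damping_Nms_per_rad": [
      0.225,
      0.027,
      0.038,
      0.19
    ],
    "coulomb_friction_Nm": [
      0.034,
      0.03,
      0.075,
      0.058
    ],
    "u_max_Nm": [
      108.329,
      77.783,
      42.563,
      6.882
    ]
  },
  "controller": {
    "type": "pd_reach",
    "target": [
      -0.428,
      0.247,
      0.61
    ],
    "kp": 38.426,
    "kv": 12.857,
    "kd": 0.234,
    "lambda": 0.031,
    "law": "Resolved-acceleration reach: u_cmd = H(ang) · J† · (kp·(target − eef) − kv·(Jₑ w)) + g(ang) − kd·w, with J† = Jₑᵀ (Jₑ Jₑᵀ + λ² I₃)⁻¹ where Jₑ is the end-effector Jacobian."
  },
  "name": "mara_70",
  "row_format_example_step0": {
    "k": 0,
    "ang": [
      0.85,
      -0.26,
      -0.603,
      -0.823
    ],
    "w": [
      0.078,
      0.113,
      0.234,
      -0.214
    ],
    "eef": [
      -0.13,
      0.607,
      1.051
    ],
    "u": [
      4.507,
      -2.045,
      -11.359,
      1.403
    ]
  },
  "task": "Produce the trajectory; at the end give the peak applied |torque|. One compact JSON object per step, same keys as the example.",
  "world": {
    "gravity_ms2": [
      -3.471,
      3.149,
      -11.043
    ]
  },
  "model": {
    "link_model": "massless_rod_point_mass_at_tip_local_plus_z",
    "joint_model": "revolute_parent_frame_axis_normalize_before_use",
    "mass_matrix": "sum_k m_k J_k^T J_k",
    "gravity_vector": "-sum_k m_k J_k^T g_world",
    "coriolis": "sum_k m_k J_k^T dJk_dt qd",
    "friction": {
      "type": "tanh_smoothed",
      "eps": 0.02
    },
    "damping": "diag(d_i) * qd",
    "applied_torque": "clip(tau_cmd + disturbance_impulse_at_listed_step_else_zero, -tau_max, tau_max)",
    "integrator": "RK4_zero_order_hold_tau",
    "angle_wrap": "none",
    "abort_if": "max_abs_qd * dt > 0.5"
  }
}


{"k":1,"ang":[0.864,-0.247,-0.613,-0.83],"w":[1.712,1.647,-1.529,-0.645],"eef":[-0.129,0.608,1.049],"u":[1.276,-0.887,-8.73,1.2]}
{"k":2,"ang":[0.898,-0.213,-0.645,-0.837],"w":[2.888,2.831,-2.698,-0.266],"eef":[-0.132,0.606,1.044],"u":[-2.244,0.348,-6.606,0.842]}
{"k":3,"ang":[0.947,-0.164,-0.691,-0.839],"w":[3.665,3.734,-3.44,-0.028],"eef":[-0.138,0.602,1.037],"u":[-6.105,1.385,-5.135,0.585]}
{"k":4,"ang":[1.005,-0.104,-0.745,-0.839],"w":[4.084,4.382,-3.831,-0.045],"eef":[-0.147,0.596,1.027],"u":[-9.787,2.149,-4.111,0.437]}
{"k":5,"ang":[1.068,-0.035,-0.803,-0.838],"w":[4.21,4.807,-3.928,-0.028],"eef":[-0.157,0.59,1.015],"u":[-12.814,2.669,-3.23,0.292]}
{"k":6,"ang":[1.13,0.039,-0.862,-0.839],"w":[4.121,5.021,-3.841,-0.114],"eef":[-0.168,0.584,1.002],"u":[-15.209,2.977,-2.449,0.181]}
{"k":7,"ang":[1.19,0.114,-0.917,-0.84],"w":[3.877,5.022,-3.619,-0.06],"eef":[-0.181,0.577,0.987],"u":[-17.009,3.148,-1.677,0.029]}
{"k":8,"ang":[1.245,0.187,-0.97,-0.841],"w":[3.534,4.801,-3.361,-0.158],"eef":[-0.194,0.571,0.972],"u":[-18.391,3.173,-1.061,-0.072]}
{"k":9,"ang":[1.295,0.256,-1.018,-0.844],"w":[3.133,4.376,-3.092,-0.203],"eef":[-0.209,0.565,0.957],"u":[-19.301,3.064,-0.586,-0.176]}
{"k":10,"ang":[1.339,0.317,-1.062,-0.848],"w":[2.719,3.818,-2.85,-0.231],"eef":[-0.224,0.56,0.942],"u":[-19.613,2.775,-0.274,-0.27]}
{"k":11,"ang":[1.377,0.369,-1.104,-0.851],"w":[2.323,3.186,-2.657,-0.272],"eef":[-0.239,0.553,0.928],"u":[-19.144,2.277,-0.07,-0.346]}
{"k":12,"ang":[1.409,0.411,-1.142,-0.856],"w":[1.968,2.486,-2.518,-0.316],"eef":[-0.255,0.546,0.914],"u":[-17.825,1.607,0.146,-0.41]}
{"k":13,"ang":[1.436,0.442,-1.179,-0.861],"w":[1.677,1.713,-2.426,-0.33],"eef":[-0.27,0.539,0.901],"u":[-15.843,0.875,0.494,-0.471]}
{"k":14,"ang":[1.459,0.461,-1.215,-0.865],"w":[1.478,0.903,-2.372,-0.283],"eef":[-0.285,0.53,0.889],"u":[-13.642,0.221,1.027,-0.534]}
{"k":15,"ang":[1.481,0.468,-1.25,-0.868],"w":[1.388,0.149,-2.342,-0.175],"eef":[-0.298,0.52,0.877],"u":[-11.755,-0.243,1.702,-0.593]}
{"k":16,"ang":[1.502,0.466,-1.285,-0.87],"w":[1.405,-0.404,-2.33,-0.06],"eef":[-0.311,0.509,0.865],"u":[-10.597,-0.493,2.403,-0.632]}
{"k":17,"ang":[1.523,0.457,-1.32,-0.87],"w":[1.495,-0.709,-2.335,-0.102],"eef":[-0.323,0.498,0.854],"u":[-10.278,-0.557,2.983,-0.607]}
{"k":18,"ang":[1.547,0.445,-1.355,-0.869],"w":[1.604,-0.828,-2.301,0.047],"eef":[-0.333,0.487,0.842],"u":[-10.406,-0.574,3.394,-0.62]}
{"k":19,"ang":[1.571,0.433,-1.389,-0.868],"w":[1.704,-0.761,-2.267,0.016],"eef":[-0.342,0.475,0.831],"u":[-10.875,-0.576,3.586,-0.574]}
{"k":20,"ang":[1.597,0.422,-1.422,-0.867],"w":[1.767,-0.617,-2.194,0.097],"eef":[-0.35,0.463,0.82],"u":[-11.28,-0.636,3.644,-0.558]}
{"k":21,"ang":[1.624,0.414,-1.455,-0.866],"w":[1.79,-0.424,-2.116,0.047],"eef":[-0.356,0.452,0.809],"u":[-11.653,-0.724,3.577,-0.507]}
{"k":22,"ang":[1.651,0.409,-1.486,-0.865],"w":[1.773,-0.244,-2.016,0.063],"eef":[-0.362,0.441,0.798],"u":[-11.838,-0.851,3.468,-0.478]}
{"k":23,"ang":[1.677,0.407,-1.515,-0.863],"w":[1.727,-0.084,-1.91,0.053],"eef":[-0.366,0.431,0.788],"u":[-11.909,-0.99,3.329,-0.446]}
{"k":24,"ang":[1.703,0.406,-1.543,-0.863],"w":[1.66,0.042,-1.799,0.053],"eef":[-0.371,0.421,0.778],"u":[-11.871,-1.129,3.186,-0.421]}
{"k":25,"ang":[1.727,0.408,-1.569,-0.862],"w":[1.579,0.131,-1.689,0.055],"eef":[-0.374,0.412,0.769],"u":[-11.759,-1.255,3.045,-0.399]}
{"k":26,"ang":[1.75,0.41,-1.594,-0.861],"w":[1.491,0.203,-1.583,0.041],"eef":[-0.378,0.403,0.76],"u":[-11.609,-1.373,2.909,-0.376]}
{"k":27,"ang":[1.772,0.414,-1.617,-0.86],"w":[1.399,0.256,-1.481,0.035],"eef":[-0.38,0.394,0.752],"u":[-11.425,-1.485,2.784,-0.358]}
{"k":28,"ang":[1.792,0.418,-1.638,-0.859],"w":[1.308,0.295,-1.385,0.031],"eef":[-0.383,0.386,0.744],"u":[-11.225,-1.589,2.67,-0.343]}
{"k":29,"ang":[1.811,0.422,-1.658,-0.859],"w":[1.218,0.323,-1.293,0.029],"eef":[-0.385,0.378,0.736],"u":[-11.016,-1.685,2.568,-0.331]}
{"k":30,"ang":[1.829,0.427,-1.677,-0.858],"w":[1.132,0.341,-1.209,0.023],"eef":[-0.388,0.371,0.73],"u":[-10.811,-1.773,2.473,-0.319]}
{"k":31,"ang":[1.845,0.432,-1.694,-0.857],"w":[1.051,0.35,-1.127,0.038],"eef":[-0.389,0.364,0.723],"u":[-10.6,-1.855,2.393,-0.315]}
{"k":32,"ang":[1.86,0.438,-1.711,-0.857],"w":[0.975,0.351,-1.048,0.083],"eef":[-0.391,0.357,0.717],"u":[-10.384,-1.933,2.327,-0.32]}
{"k":33,"ang":[1.874,0.443,-1.726,-0.856],"w":[0.905,0.351,-0.979,0.083],"eef":[-0.393,0.351,0.711],"u":[-10.204,-2.0,2.255,-0.314]}
{"k":34,"ang":[1.887,0.448,-1.74,-0.856],"w":[0.84,0.347,-0.913,0.096],"eef":[-0.395,0.345,0.706],"u":[-10.027,-2.063,2.193,-0.312]}
{"k":35,"ang":[1.899,0.454,-1.754,-0.855],"w":[0.779,0.342,-0.853,0.1],"eef":[-0.396,0.34,0.701],"u":[-9.867,-2.121,2.134,-0.308]}
{"k":36,"ang":[1.911,0.459,-1.766,-0.855],"w":[0.723,0.334,-0.797,0.105],"eef":[-0.397,0.335,0.696],"u":[-9.715,-2.173,2.081,-0.305]}
{"k":37,"ang":[1.921,0.464,-1.778,-0.854],"w":[0.672,0.326,-0.745,0.106],"eef":[-0.399,0.33,0.691],"u":[-9.576,-2.222,2.031,-0.301]}
{"k":38,"ang":[1.931,0.469,-1.789,-0.853],"w":[0.625,0.317,-0.697,0.107],"eef":[-0.4,0.325,0.687]}
{"summary": "max |u| (N\u00b7m): 19.613"}


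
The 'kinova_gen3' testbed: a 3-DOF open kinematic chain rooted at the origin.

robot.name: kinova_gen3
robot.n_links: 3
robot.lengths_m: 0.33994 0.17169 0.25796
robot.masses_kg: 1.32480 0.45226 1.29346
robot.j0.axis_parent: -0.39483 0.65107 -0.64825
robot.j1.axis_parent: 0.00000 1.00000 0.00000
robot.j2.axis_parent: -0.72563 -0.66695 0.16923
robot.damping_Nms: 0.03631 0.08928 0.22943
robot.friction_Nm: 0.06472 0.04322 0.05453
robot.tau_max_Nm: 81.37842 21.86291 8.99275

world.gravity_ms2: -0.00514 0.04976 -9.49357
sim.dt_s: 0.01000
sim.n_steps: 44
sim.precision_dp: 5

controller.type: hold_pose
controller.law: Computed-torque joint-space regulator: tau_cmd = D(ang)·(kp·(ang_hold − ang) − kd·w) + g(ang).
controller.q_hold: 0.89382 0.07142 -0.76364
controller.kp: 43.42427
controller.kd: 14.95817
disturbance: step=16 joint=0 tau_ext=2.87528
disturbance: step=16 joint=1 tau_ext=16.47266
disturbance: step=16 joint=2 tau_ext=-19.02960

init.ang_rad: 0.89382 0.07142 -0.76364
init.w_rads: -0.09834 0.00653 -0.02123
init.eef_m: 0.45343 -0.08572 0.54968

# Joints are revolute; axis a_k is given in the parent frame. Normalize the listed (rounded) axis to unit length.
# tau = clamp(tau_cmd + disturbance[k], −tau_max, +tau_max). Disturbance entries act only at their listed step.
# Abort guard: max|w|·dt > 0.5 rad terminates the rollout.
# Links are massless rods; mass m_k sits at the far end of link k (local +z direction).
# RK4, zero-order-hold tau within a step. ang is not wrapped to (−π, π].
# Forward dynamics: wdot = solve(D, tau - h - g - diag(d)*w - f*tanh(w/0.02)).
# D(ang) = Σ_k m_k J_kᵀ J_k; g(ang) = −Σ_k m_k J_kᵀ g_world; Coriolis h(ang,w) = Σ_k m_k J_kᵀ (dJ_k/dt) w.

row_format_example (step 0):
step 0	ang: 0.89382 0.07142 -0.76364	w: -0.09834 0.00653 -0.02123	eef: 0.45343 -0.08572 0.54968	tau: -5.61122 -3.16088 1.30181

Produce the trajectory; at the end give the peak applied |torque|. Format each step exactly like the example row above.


step 1	ang: 0.89293 0.07147 -0.76382	w: -0.08038 0.00296 -0.01469	eef: 0.45315 -0.08570 0.54989	tau: -5.68099 -3.18922 1.29542
step 2	ang: 0.89220 0.07148 -0.76394	w: -0.06473 -0.00015 -0.01032	eef: 0.45292 -0.08567 0.55006	tau: -5.74287 -3.21535 1.29117
step 3	ang: 0.89162 0.07147 -0.76403	w: -0.05119 -0.00272 -0.00747	eef: 0.45273 -0.08564 0.55021	tau: -5.79768 -3.23936 1.28855
step 4	ang: 0.89117 0.07143 -0.76410	w: -0.03960 -0.00467 -0.00556	eef: 0.45258 -0.08561 0.55033	tau: -5.84612 -3.26128 1.28706
step 5	ang: 0.89082 0.07138 -0.76414	w: -0.02981 -0.00596 -0.00418	eef: 0.45246 -0.08558 0.55042	tau: -5.88864 -3.28112 1.28632
step 6	ang: 0.89056 0.07131 -0.76418	w: -0.02174 -0.00655 -0.00304	eef: 0.45237 -0.08556 0.55050	tau: -5.92550 -3.29889 1.28611
step 7	ang: 0.89038 0.07125 -0.76420	w: -0.01531 -0.00645 -0.00201	eef: 0.45230 -0.08553 0.55057	tau: -5.95687 -3.31461 1.28631
step 8	ang: 0.89025 0.07119 -0.76422	w: -0.01033 -0.00577 -0.00107	eef: 0.45225 -0.08551 0.55061	tau: -5.98304 -3.32834 1.28686
step 9	ang: 0.89017 0.07113 -0.76423	w: -0.00655 -0.00477 -0.00029	eef: 0.45222 -0.08549 0.55065	tau: -6.00457 -3.34018 1.28767
step 10	ang: 0.89012 0.07109 -0.76423	w: -0.00368 -0.00366 0.00028	eef: 0.45220 -0.08548 0.55067	tau: -6.02217 -3.35027 1.28863
step 11	ang: 0.89009 0.07106 -0.76422	w: -0.00150 -0.00258 0.00066	eef: 0.45218 -0.08547 0.55069	tau: -6.03654 -3.35881 1.28965
step 12	ang: 0.89008 0.07104 -0.76421	w: 0.00018 -0.00161 0.00089	eef: 0.45218 -0.08546 0.55069	tau: -6.04831 -3.36601 1.29064
step 13	ang: 0.89009 0.07103 -0.76420	w: 0.00147 -0.00077 0.00100	eef: 0.45218 -0.08546 0.55070	tau: -6.05798 -3.37204 1.29155
step 14	ang: 0.89011 0.07102 -0.76419	w: 0.00247 -0.00006 0.00104	eef: 0.45219 -0.08546 0.55069	tau: -6.06596 -3.37710 1.29236
step 15	ang: 0.89014 0.07103 -0.76418	w: 0.00324 0.00053 0.00105	eef: 0.45220 -0.08546 0.55069	tau: -6.07258 -3.38134 1.29306
step 16	ang: 0.89018 0.07103 -0.76417	w: 0.00384 0.00101 0.00102	eef: 0.45221 -0.08546 0.55068	tau: -3.20281 13.08777 -8.99275
step 17	ang: 0.88628 0.07924 -0.76384	w: -0.77782 1.63092 0.05664	eef: 0.45238 -0.08699 0.54966	tau: -6.51644 -5.89835 2.86776
step 18	ang: 0.87925 0.09402 -0.76358	w: -0.63216 1.32981 0.00022	eef: 0.45262 -0.08978 0.54776	tau: -6.45377 -5.61831 2.69084
step 19	ang: 0.87353 0.10608 -0.76372	w: -0.51355 1.08665 -0.02328	eef: 0.45278 -0.09210 0.54613	tau: -6.39917 -5.37086 2.52309
step 20	ang: 0.86890 0.11592 -0.76401	w: -0.41365 0.88301 -0.03366	eef: 0.45290 -0.09402 0.54474	tau: -6.35170 -5.15223 2.37134
step 21	ang: 0.86519 0.12387 -0.76438	w: -0.32840 0.70987 -0.03826	eef: 0.45298 -0.09559 0.54358	tau: -6.31051 -4.95896 2.23649
step 22	ang: 0.86228 0.13023 -0.76477	w: -0.25563 0.56239 -0.03925	eef: 0.45305 -0.09685 0.54261	tau: -6.27486 -4.78804 2.11703
step 23	ang: 0.86003 0.13522 -0.76516	w: -0.19358 0.43674 -0.03787	eef: 0.45310 -0.09787 0.54183	tau: -6.24410 -4.63679 2.01136
step 24	ang: 0.85836 0.13905 -0.76553	w: -0.14075 0.32970 -0.03503	eef: 0.45315 -0.09865 0.54120	tau: -6.21767 -4.50290 1.91801
step 25	ang: 0.85718 0.14188 -0.76586	w: -0.09583 0.23853 -0.03144	eef: 0.45319 -0.09926 0.54072	tau: -6.19508 -4.38430 1.83566
step 26	ang: 0.85642 0.14388 -0.76616	w: -0.05768 0.16091 -0.02761	eef: 0.45323 -0.09969 0.54035	tau: -6.17586 -4.27918 1.76314
step 27	ang: 0.85600 0.14516 -0.76642	w: -0.02555 0.09513 -0.02375	eef: 0.45327 -0.09999 0.54009	tau: -6.15919 -4.18596 1.69943
step 28	ang: 0.85587 0.14584 -0.76663	w: -0.00077 0.04232 -0.01819	eef: 0.45331 -0.10018 0.53991	tau: -6.14094 -4.10328 1.64377
step 29	ang: 0.85595 0.14606 -0.76677	w: 0.01460 0.00515 -0.00879	eef: 0.45335 -0.10026 0.53982	tau: -6.11705 -4.03166 1.59632
step 30	ang: 0.85614 0.14600 -0.76680	w: 0.02218 -0.01752 0.00291	eef: 0.45339 -0.10027 0.53979	tau: -6.09280 -3.97502 1.55848
step 31	ang: 0.85638 0.14573 -0.76673	w: 0.02734 -0.03510 0.01070	eef: 0.45343 -0.10021 0.53980	tau: -6.07080 -3.92859 1.52938
step 32	ang: 0.85668 0.14531 -0.76660	w: 0.03178 -0.05060 0.01507	eef: 0.45346 -0.10012 0.53985	tau: -6.05130 -3.88824 1.50583
step 33	ang: 0.85702 0.14473 -0.76644	w: 0.03556 -0.06401 0.01761	eef: 0.45349 -0.09999 0.53994	tau: -6.03420 -3.85262 1.48602
step 34	ang: 0.85739 0.14404 -0.76625	w: 0.03866 -0.07534 0.01918	eef: 0.45352 -0.09983 0.54005	tau: -6.01933 -3.82104 1.46903
step 35	ang: 0.85779 0.14324 -0.76605	w: 0.04113 -0.08472 0.02017	eef: 0.45354 -0.09964 0.54018	tau: -6.00650 -3.79299 1.45432
step 36	ang: 0.85821 0.14235 -0.76585	w: 0.04303 -0.09233 0.02081	eef: 0.45355 -0.09944 0.54033	tau: -5.99551 -3.76804 1.44152
step 37	ang: 0.85864 0.14140 -0.76564	w: 0.04443 -0.09838 0.02122	eef: 0.45356 -0.09922 0.54050	tau: -5.98614 -3.74585 1.43035
step 38	ang: 0.85909 0.14039 -0.76542	w: 0.04541 -0.10307 0.02147	eef: 0.45357 -0.09899 0.54067	tau: -5.97823 -3.72607 1.42057
step 39	ang: 0.85955 0.13935 -0.76521	w: 0.04602 -0.10657 0.02160	eef: 0.45357 -0.09875 0.54086	tau: -5.97160 -3.70843 1.41199
step 40	ang: 0.86001 0.13827 -0.76499	w: 0.04632 -0.10904 0.02164	eef: 0.45357 -0.09851 0.54105	tau: -5.96610 -3.69268 1.40446
step 41	ang: 0.86047 0.13717 -0.76478	w: 0.04635 -0.11064 0.02161	eef: 0.45356 -0.09826 0.54124	tau: -5.96159 -3.67861 1.39785
step 42	ang: 0.86093 0.13606 -0.76456	w: 0.04617 -0.11149 0.02154	eef: 0.45356 -0.09801 0.54144	tau: -5.95796 -3.66601 1.39202
step 43	ang: 0.86139 0.13495 -0.76434	w: 0.04580 -0.11170 0.02142	eef: 0.45355 -0.09775 0.54164	tau: -5.95510 -3.65472 1.38689
step 44	ang: 0.86185 0.13383 -0.76413	w: 0.04528 -0.11138 0.02126	eef: 0.45354 -0.09750 0.54184
max |tau| (N·m): 13.08777


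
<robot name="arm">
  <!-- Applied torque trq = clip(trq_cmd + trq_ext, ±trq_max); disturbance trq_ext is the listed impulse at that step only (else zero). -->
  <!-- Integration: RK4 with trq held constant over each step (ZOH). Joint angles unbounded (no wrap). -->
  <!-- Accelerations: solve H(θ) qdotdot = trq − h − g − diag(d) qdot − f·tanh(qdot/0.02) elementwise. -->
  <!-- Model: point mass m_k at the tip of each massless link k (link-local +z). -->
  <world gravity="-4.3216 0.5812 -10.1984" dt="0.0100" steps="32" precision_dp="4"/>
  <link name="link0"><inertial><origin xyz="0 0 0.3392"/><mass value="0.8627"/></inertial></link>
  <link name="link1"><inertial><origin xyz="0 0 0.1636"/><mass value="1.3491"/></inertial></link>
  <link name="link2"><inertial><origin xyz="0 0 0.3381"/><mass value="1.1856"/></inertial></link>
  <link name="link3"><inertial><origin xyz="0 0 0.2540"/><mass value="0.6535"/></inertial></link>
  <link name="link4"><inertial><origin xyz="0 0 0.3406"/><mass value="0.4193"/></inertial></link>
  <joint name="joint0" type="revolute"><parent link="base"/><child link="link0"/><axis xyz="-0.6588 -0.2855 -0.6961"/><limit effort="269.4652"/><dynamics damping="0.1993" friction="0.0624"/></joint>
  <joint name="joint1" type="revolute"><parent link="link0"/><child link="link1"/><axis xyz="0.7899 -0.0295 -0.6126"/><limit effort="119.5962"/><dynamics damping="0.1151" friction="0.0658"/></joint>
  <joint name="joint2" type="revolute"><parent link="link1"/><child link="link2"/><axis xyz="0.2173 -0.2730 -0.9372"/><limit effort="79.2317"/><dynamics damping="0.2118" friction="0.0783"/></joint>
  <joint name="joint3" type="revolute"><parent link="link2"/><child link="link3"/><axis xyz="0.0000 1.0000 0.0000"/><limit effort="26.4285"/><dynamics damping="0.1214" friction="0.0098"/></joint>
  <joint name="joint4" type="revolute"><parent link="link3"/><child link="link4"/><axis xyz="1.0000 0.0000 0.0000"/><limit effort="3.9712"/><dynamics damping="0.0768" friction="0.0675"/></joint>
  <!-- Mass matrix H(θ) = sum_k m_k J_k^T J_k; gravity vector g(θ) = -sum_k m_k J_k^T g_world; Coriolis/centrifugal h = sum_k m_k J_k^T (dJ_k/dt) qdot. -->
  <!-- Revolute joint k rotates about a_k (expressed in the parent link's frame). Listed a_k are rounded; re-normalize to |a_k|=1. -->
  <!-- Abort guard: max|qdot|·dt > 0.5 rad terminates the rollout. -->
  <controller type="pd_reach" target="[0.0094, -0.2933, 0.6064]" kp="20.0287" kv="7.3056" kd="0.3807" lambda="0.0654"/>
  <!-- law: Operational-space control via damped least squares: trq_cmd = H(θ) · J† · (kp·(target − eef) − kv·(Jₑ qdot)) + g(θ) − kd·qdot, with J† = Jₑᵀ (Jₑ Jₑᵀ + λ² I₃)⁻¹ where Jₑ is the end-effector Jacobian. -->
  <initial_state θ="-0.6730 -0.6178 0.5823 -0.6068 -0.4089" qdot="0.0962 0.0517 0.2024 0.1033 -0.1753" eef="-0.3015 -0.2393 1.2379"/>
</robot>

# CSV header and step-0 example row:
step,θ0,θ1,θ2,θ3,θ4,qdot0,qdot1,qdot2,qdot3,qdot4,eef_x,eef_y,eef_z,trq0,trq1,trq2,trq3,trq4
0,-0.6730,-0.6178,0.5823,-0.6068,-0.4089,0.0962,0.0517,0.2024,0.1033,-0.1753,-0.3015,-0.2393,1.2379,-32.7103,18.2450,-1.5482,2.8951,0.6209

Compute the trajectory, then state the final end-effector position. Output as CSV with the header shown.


step,θ0,θ1,θ2,θ3,θ4,qdot0,qdot1,qdot2,qdot3,qdot4,eef_x,eef_y,eef_z,trq0,trq1,trq2,trq3,trq4
1,-0.6729,-0.6164,0.5841,-0.6071,-0.4138,-0.0769,0.2261,0.1597,-0.1702,-0.7885,-0.3014,-0.2378,1.2377,-30.4490,17.2087,-1.5473,3.0780,0.8139
2,-0.6744,-0.6133,0.5858,-0.6100,-0.4239,-0.2198,0.4089,0.1842,-0.4118,-1.2387,-0.3007,-0.2368,1.2364,-28.1510,16.1267,-1.5589,3.2163,0.9217
3,-0.6772,-0.6084,0.5879,-0.6152,-0.4380,-0.3467,0.5754,0.2472,-0.6219,-1.5705,-0.2995,-0.2364,1.2343,-25.8259,15.0169,-1.5769,3.3200,0.9691
4,-0.6813,-0.6019,0.5908,-0.6223,-0.4549,-0.4619,0.7210,0.3304,-0.8069,-1.8085,-0.2978,-0.2366,1.2314,-23.4998,13.8971,-1.5961,3.3975,0.9710
5,-0.6865,-0.5941,0.5946,-0.6312,-0.4739,-0.5682,0.8431,0.4215,-0.9716,-1.9712,-0.2955,-0.2376,1.2279,-21.2007,12.7855,-1.6125,3.4544,0.9391
6,-0.6926,-0.5852,0.5992,-0.6416,-0.4941,-0.6675,0.9414,0.5132,-1.1193,-2.0731,-0.2927,-0.2392,1.2238,-18.9549,11.6987,-1.6231,3.4947,0.8824
7,-0.6998,-0.5754,0.6048,-0.6535,-0.5152,-0.7609,1.0164,0.6007,-1.2522,-2.1258,-0.2894,-0.2416,1.2192,-16.7853,10.6505,-1.6259,3.5210,0.8081
8,-0.7079,-0.5650,0.6112,-0.6666,-0.5365,-0.8492,1.0697,0.6818,-1.3719,-2.1390,-0.2857,-0.2446,1.2141,-14.7098,9.6519,-1.6197,3.5355,0.7218
9,-0.7168,-0.5542,0.6184,-0.6808,-0.5578,-0.9325,1.1035,0.7553,-1.4796,-2.1206,-0.2815,-0.2482,1.2087,-12.7413,8.7104,-1.6039,3.5399,0.6280
10,-0.7265,-0.5431,0.6263,-0.6961,-0.5789,-1.0111,1.1200,0.8206,-1.5762,-2.0774,-0.2769,-0.2523,1.2029,-10.8880,7.8308,-1.5786,3.5356,0.5303
11,-0.7370,-0.5319,0.6347,-0.7122,-0.5994,-1.0848,1.1218,0.8777,-1.6626,-2.0150,-0.2719,-0.2570,1.1967,-9.1539,7.0153,-1.5440,3.5241,0.4315
12,-0.7482,-0.5208,0.6438,-0.7292,-0.6192,-1.1535,1.1113,0.9266,-1.7396,-1.9380,-0.2666,-0.2621,1.1903,-7.5395,6.2643,-1.5007,3.5066,0.3337
13,-0.7601,-0.5098,0.6532,-0.7469,-0.6381,-1.2170,1.0908,0.9673,-1.8078,-1.8507,-0.2611,-0.2676,1.1836,-6.0431,5.5764,-1.4494,3.4843,0.2386
14,-0.7725,-0.4991,0.6631,-0.7653,-0.6562,-1.2753,1.0625,1.0000,-1.8679,-1.7562,-0.2553,-0.2735,1.1767,-4.6607,4.9494,-1.3909,3.4583,0.1472
15,-0.7856,-0.4886,0.6732,-0.7842,-0.6733,-1.3280,1.0282,1.0247,-1.9203,-1.6576,-0.2493,-0.2796,1.1695,-3.3872,4.3801,-1.3261,3.4295,0.0606
16,-0.7991,-0.4786,0.6835,-0.8037,-0.6894,-1.3753,0.9895,1.0415,-1.9654,-1.5572,-0.2431,-0.2859,1.1622,-2.2168,3.8650,-1.2557,3.3988,-0.0207
17,-0.8131,-0.4689,0.6940,-0.8235,-0.7045,-1.4171,0.9479,1.0507,-2.0036,-1.4569,-0.2368,-0.2923,1.1547,-1.1429,3.4002,-1.1807,3.3668,-0.0963
18,-0.8274,-0.4597,0.7045,-0.8437,-0.7185,-1.4533,0.9044,1.0525,-2.0353,-1.3584,-0.2304,-0.2989,1.1470,-0.1589,2.9819,-1.1017,3.3342,-0.1661
19,-0.8421,-0.4509,0.7150,-0.8641,-0.7317,-1.4842,0.8600,1.0473,-2.0607,-1.2630,-0.2239,-0.3055,1.1392,0.7418,2.6060,-1.0197,3.3015,-0.2300
20,-0.8571,-0.4425,0.7255,-0.8848,-0.7438,-1.5097,0.8155,1.0355,-2.0801,-1.1717,-0.2173,-0.3121,1.1312,1.5657,2.2688,-0.9352,3.2690,-0.2881
21,-0.8723,-0.4346,0.7357,-0.9057,-0.7551,-1.5300,0.7716,1.0177,-2.0939,-1.0852,-0.2107,-0.3187,1.1232,2.3190,1.9666,-0.8492,3.2371,-0.3406
22,-0.8877,-0.4271,0.7458,-0.9267,-0.7656,-1.5454,0.7286,0.9945,-2.1023,-1.0040,-0.2041,-0.3252,1.1151,3.0075,1.6960,-0.7621,3.2060,-0.3878
23,-0.9032,-0.4200,0.7556,-0.9477,-0.7752,-1.5560,0.6871,0.9665,-2.1058,-0.9284,-0.1975,-0.3316,1.1069,3.6367,1.4537,-0.6747,3.1759,-0.4300
24,-0.9188,-0.4134,0.7651,-0.9688,-0.7842,-1.5622,0.6474,0.9344,-2.1046,-0.8584,-0.1909,-0.3380,1.0986,4.2118,1.2369,-0.5875,3.1470,-0.4676
25,-0.9344,-0.4071,0.7743,-0.9898,-0.7924,-1.5641,0.6095,0.8991,-2.0992,-0.7939,-0.1843,-0.3441,1.0903,4.7373,1.0427,-0.5011,3.1194,-0.5010
26,-0.9500,-0.4012,0.7831,-1.0107,-0.8001,-1.5621,0.5737,0.8611,-2.0901,-0.7347,-0.1778,-0.3501,1.0819,5.2175,0.8688,-0.4159,3.0931,-0.5306
27,-0.9656,-0.3956,0.7915,-1.0316,-0.8072,-1.5566,0.5400,0.8214,-2.0775,-0.6806,-0.1713,-0.3559,1.0736,5.6563,0.7130,-0.3324,3.0682,-0.5568
28,-0.9812,-0.3904,0.7996,-1.0523,-0.8137,-1.5477,0.5085,0.7804,-2.0619,-0.6312,-0.1648,-0.3616,1.0652,6.0571,0.5734,-0.2509,3.0447,-0.5801
29,-0.9966,-0.3854,0.8072,-1.0728,-0.8198,-1.5359,0.4791,0.7390,-2.0437,-0.5860,-0.1585,-0.3670,1.0568,6.4232,0.4483,-0.1718,3.0227,-0.6008
30,-1.0119,-0.3808,0.8144,-1.0931,-0.8254,-1.5214,0.4518,0.6975,-2.0233,-0.5447,-0.1522,-0.3723,1.0485,6.7573,0.3361,-0.0954,3.0020,-0.6194
31,-1.0270,-0.3764,0.8211,-1.1132,-0.8307,-1.5046,0.4263,0.6564,-2.0010,-0.5069,-0.1460,-0.3773,1.0402,7.0621,0.2355,-0.0218,2.9827,-0.6361
32,-1.0420,-0.3723,0.8275,-1.1331,-0.8356,-1.4857,0.4028,0.6163,-1.9772,-0.4723,-0.1399,-0.3821,1.0319,,,,,
# final eef position (m): -0.1399 -0.3821 1.0319


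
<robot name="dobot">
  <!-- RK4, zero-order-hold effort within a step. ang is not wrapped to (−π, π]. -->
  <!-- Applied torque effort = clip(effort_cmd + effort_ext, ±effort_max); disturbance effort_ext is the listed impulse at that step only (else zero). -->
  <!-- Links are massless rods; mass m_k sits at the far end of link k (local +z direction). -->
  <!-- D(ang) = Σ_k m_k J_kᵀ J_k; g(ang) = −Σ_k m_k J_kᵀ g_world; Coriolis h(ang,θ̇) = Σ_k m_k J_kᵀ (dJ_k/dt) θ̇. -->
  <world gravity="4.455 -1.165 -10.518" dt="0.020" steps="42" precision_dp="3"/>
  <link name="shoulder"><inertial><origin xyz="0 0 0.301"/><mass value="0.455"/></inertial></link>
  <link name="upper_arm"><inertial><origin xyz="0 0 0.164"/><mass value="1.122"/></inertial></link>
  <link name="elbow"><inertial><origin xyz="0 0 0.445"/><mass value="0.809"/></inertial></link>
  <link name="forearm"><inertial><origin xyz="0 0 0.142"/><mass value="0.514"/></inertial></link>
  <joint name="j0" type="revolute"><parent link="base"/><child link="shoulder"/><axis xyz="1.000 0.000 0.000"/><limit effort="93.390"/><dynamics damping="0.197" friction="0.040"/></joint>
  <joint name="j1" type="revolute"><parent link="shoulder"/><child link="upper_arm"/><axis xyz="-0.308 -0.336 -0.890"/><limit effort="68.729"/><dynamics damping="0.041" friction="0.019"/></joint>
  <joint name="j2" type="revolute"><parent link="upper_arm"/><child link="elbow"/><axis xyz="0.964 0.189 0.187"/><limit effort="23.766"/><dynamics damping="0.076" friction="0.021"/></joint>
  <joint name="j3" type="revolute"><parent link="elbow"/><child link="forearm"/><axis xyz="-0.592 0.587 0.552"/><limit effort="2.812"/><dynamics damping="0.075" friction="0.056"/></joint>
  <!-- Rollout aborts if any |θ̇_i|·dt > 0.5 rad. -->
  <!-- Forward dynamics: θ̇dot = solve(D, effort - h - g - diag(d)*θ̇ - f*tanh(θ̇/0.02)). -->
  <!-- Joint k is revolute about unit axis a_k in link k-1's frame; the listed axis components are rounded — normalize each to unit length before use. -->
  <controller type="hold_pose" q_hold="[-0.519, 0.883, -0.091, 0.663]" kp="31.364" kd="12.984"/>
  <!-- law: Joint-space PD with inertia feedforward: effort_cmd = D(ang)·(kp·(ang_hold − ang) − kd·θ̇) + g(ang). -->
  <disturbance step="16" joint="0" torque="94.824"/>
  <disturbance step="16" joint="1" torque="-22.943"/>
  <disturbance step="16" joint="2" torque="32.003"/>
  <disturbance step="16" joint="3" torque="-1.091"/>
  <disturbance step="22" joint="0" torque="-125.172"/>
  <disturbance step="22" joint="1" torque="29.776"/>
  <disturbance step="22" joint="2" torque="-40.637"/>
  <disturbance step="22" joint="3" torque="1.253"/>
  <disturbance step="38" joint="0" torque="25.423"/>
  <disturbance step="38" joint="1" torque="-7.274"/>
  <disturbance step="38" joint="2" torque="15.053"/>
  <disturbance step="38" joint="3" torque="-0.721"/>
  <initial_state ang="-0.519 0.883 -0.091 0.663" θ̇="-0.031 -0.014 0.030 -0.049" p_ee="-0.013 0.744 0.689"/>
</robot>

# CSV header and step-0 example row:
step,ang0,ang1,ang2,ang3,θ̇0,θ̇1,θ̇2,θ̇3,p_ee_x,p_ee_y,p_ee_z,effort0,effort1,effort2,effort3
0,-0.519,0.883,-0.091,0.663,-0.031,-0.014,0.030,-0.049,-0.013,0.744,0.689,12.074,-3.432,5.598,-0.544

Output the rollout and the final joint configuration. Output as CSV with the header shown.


step,ang0,ang1,ang2,ang3,θ̇0,θ̇1,θ̇2,θ̇3,p_ee_x,p_ee_y,p_ee_z,effort0,effort1,effort2,effort3
1,-0.519,0.883,-0.090,0.663,-0.020,-0.005,0.018,-0.053,-0.013,0.744,0.689,12.000,-3.420,5.594,-0.546
2,-0.520,0.884,-0.090,0.663,-0.014,-0.008,0.008,-0.053,-0.013,0.744,0.689,11.943,-3.410,5.590,-0.548
3,-0.520,0.884,-0.089,0.663,-0.010,-0.013,0.001,-0.051,-0.014,0.744,0.689,11.900,-3.402,5.586,-0.549
4,-0.520,0.885,-0.089,0.664,-0.007,-0.018,-0.004,-0.049,-0.014,0.744,0.689,11.866,-3.395,5.583,-0.550
5,-0.520,0.885,-0.089,0.664,-0.006,-0.022,-0.007,-0.047,-0.014,0.744,0.688,11.841,-3.391,5.580,-0.550
6,-0.520,0.885,-0.089,0.664,-0.004,-0.025,-0.010,-0.045,-0.014,0.744,0.688,11.821,-3.387,5.577,-0.551
7,-0.520,0.885,-0.089,0.665,-0.004,-0.028,-0.012,-0.044,-0.014,0.744,0.688,11.805,-3.383,5.575,-0.551
8,-0.520,0.885,-0.089,0.665,-0.003,-0.030,-0.013,-0.043,-0.014,0.744,0.688,11.793,-3.381,5.573,-0.552
9,-0.520,0.885,-0.089,0.665,-0.003,-0.032,-0.014,-0.043,-0.014,0.744,0.688,11.784,-3.379,5.571,-0.552
10,-0.520,0.885,-0.089,0.666,-0.002,-0.033,-0.014,-0.043,-0.014,0.744,0.688,11.777,-3.377,5.570,-0.552
11,-0.520,0.885,-0.089,0.666,-0.002,-0.034,-0.015,-0.043,-0.013,0.744,0.688,11.771,-3.376,5.568,-0.553
12,-0.520,0.885,-0.089,0.666,-0.002,-0.034,-0.015,-0.043,-0.013,0.744,0.688,11.766,-3.375,5.567,-0.553
13,-0.520,0.885,-0.089,0.667,-0.002,-0.035,-0.015,-0.043,-0.013,0.744,0.688,11.762,-3.374,5.567,-0.553
14,-0.520,0.885,-0.089,0.667,-0.002,-0.035,-0.015,-0.043,-0.013,0.744,0.688,11.760,-3.373,5.566,-0.553
15,-0.520,0.885,-0.089,0.668,-0.002,-0.035,-0.015,-0.044,-0.013,0.744,0.688,11.757,-3.373,5.566,-0.553
16,-0.520,0.885,-0.089,0.668,-0.002,-0.035,-0.015,-0.044,-0.013,0.744,0.688,93.390,-26.315,23.766,-1.645
17,-0.548,0.634,-0.149,0.587,-2.545,-23.972,-5.282,-7.064,-0.011,0.744,0.698,-10.271,3.347,-0.873,-0.351
18,-0.583,0.292,-0.206,0.514,-1.273,-11.433,-0.933,-1.246,-0.003,0.737,0.715,-5.501,3.170,-2.695,-0.364
19,-0.601,0.130,-0.210,0.502,-0.667,-5.580,0.328,-0.200,0.005,0.728,0.729,-1.684,2.699,-2.350,-0.370
20,-0.611,0.049,-0.200,0.500,-0.373,-2.865,0.597,-0.124,0.012,0.720,0.740,1.304,2.172,-1.454,-0.399
21,-0.617,0.008,-0.188,0.499,-0.199,-1.363,0.591,-0.077,0.017,0.714,0.748,3.594,1.660,-0.495,-0.442
22,-0.619,-0.009,-0.177,0.499,-0.080,-0.430,0.499,-0.027,0.019,0.709,0.753,-93.390,30.958,-23.766,0.769
23,-0.648,0.145,-0.047,0.635,-2.919,12.589,11.309,11.755,0.013,0.710,0.750,32.913,-7.566,7.331,-0.741
24,-0.702,0.310,0.132,0.793,-2.390,5.647,7.112,4.745,-0.008,0.713,0.740,27.913,-6.990,5.439,-0.580
25,-0.743,0.397,0.248,0.848,-1.690,3.449,4.616,1.325,-0.029,0.714,0.733,24.359,-6.315,4.585,-0.517
26,-0.771,0.455,0.323,0.859,-1.097,2.483,2.968,-0.009,-0.047,0.716,0.728,21.678,-5.649,4.137,-0.499
27,-0.788,0.499,0.371,0.856,-0.633,1.978,1.855,-0.167,-0.063,0.717,0.724,19.634,-5.073,3.894,-0.520
28,-0.797,0.535,0.400,0.853,-0.281,1.665,1.059,-0.115,-0.075,0.718,0.720,18.073,-4.613,3.771,-0.542
29,-0.800,0.566,0.415,0.851,-0.019,1.455,0.482,-0.033,-0.084,0.720,0.716,16.880,-4.262,3.726,-0.560
30,-0.799,0.594,0.420,0.851,0.167,1.290,0.059,-0.081,-0.092,0.722,0.712,15.985,-4.002,3.732,-0.569
31,-0.794,0.618,0.419,0.850,0.296,1.165,-0.232,-0.058,-0.098,0.724,0.709,15.302,-3.813,3.761,-0.579
32,-0.787,0.641,0.412,0.849,0.385,1.059,-0.446,-0.123,-0.102,0.726,0.707,14.778,-3.678,3.811,-0.582
33,-0.779,0.661,0.402,0.848,0.446,0.978,-0.585,-0.058,-0.105,0.728,0.704,14.374,-3.582,3.876,-0.593
34,-0.770,0.680,0.389,0.847,0.483,0.897,-0.692,-0.136,-0.107,0.730,0.702,14.060,-3.516,3.951,-0.595
35,-0.760,0.697,0.375,0.846,0.504,0.833,-0.748,-0.058,-0.108,0.732,0.700,13.813,-3.470,4.030,-0.605
36,-0.750,0.713,0.360,0.845,0.511,0.762,-0.796,-0.140,-0.108,0.734,0.699,13.617,-3.438,4.111,-0.606
37,-0.740,0.728,0.344,0.844,0.509,0.705,-0.807,-0.057,-0.108,0.735,0.697,13.458,-3.416,4.192,-0.616
38,-0.730,0.741,0.328,0.843,0.499,0.637,-0.822,-0.141,-0.107,0.737,0.696,38.749,-10.675,19.325,-1.337
39,-0.722,0.751,0.325,0.861,0.300,0.349,0.557,1.746,-0.106,0.734,0.697,6.379,-1.403,0.297,-0.405
40,-0.715,0.757,0.332,0.883,0.335,0.263,0.086,0.533,-0.107,0.729,0.701,7.634,-1.731,1.163,-0.426
41,-0.708,0.762,0.330,0.887,0.353,0.229,-0.209,0.019,-0.107,0.726,0.704,8.636,-2.005,1.854,-0.461
42,-0.701,0.766,0.324,0.886,0.363,0.223,-0.392,-0.088,-0.106,0.724,0.706,,,,
# final ang (rad): -0.701 0.766 0.324 0.886


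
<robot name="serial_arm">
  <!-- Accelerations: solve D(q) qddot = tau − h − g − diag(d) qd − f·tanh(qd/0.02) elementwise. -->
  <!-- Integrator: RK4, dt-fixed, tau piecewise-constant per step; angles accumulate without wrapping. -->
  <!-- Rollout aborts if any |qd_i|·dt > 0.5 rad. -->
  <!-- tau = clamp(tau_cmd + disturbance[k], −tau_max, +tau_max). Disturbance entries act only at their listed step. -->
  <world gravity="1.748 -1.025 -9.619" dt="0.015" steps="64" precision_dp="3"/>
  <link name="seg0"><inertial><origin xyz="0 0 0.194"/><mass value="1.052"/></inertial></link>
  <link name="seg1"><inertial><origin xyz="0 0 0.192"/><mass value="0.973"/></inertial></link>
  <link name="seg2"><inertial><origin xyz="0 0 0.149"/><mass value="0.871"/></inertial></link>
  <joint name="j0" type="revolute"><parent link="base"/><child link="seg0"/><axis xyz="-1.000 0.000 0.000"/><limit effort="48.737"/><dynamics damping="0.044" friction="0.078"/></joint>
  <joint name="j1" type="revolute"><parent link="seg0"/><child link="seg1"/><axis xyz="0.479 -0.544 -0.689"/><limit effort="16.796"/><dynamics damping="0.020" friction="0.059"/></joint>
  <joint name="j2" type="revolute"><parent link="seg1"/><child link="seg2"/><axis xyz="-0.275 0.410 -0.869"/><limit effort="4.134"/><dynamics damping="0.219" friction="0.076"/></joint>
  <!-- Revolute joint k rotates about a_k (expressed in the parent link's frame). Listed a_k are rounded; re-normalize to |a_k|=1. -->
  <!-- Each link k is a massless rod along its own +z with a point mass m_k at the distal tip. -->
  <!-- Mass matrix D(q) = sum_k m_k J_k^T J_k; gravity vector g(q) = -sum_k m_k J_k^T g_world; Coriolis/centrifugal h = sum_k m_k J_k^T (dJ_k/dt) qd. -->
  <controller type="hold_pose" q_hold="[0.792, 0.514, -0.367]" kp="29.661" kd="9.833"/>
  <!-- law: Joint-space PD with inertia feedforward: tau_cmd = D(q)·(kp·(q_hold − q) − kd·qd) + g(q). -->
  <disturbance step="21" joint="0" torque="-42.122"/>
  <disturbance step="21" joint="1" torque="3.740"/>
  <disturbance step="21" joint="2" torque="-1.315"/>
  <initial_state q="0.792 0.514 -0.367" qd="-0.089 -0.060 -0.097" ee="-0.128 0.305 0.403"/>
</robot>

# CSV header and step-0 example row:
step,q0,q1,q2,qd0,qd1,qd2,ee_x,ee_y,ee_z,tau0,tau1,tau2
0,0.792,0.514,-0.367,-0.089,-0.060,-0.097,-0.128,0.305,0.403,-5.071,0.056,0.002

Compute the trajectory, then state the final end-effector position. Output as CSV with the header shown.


step,q0,q1,q2,qd0,qd1,qd2,ee_x,ee_y,ee_z,tau0,tau1,tau2
1,0.791,0.515,-0.362,-0.052,-0.206,-0.916,-0.128,0.305,0.403,-5.128,0.053,0.013
2,0.790,0.515,-0.358,-0.017,-0.252,-1.295,-0.128,0.304,0.404,-5.210,0.044,0.019
3,0.789,0.516,-0.355,0.015,-0.254,-1.474,-0.128,0.304,0.404,-5.298,0.031,0.022
4,0.789,0.517,-0.352,0.043,-0.239,-1.566,-0.128,0.304,0.404,-5.385,0.017,0.025
5,0.789,0.519,-0.349,0.068,-0.219,-1.613,-0.128,0.304,0.404,-5.467,0.001,0.028
6,0.790,0.521,-0.346,0.088,-0.199,-1.640,-0.129,0.304,0.403,-5.543,-0.014,0.030
7,0.791,0.524,-0.343,0.106,-0.182,-1.663,-0.129,0.304,0.403,-5.614,-0.029,0.032
8,0.792,0.526,-0.340,0.121,-0.169,-1.683,-0.129,0.305,0.403,-5.682,-0.044,0.034
9,0.793,0.530,-0.337,0.134,-0.158,-1.704,-0.130,0.305,0.402,-5.746,-0.059,0.037
10,0.795,0.533,-0.334,0.145,-0.150,-1.723,-0.130,0.305,0.402,-5.806,-0.073,0.039
11,0.796,0.536,-0.332,0.154,-0.145,-1.743,-0.131,0.306,0.401,-5.862,-0.087,0.041
12,0.798,0.540,-0.329,0.162,-0.142,-1.764,-0.132,0.306,0.400,-5.916,-0.101,0.043
13,0.800,0.544,-0.325,0.168,-0.141,-1.787,-0.132,0.307,0.400,-5.967,-0.114,0.046
14,0.802,0.547,-0.322,0.173,-0.143,-1.810,-0.133,0.307,0.399,-6.016,-0.127,0.048
15,0.804,0.551,-0.319,0.178,-0.145,-1.834,-0.134,0.308,0.398,-6.064,-0.139,0.050
16,0.806,0.555,-0.316,0.181,-0.149,-1.859,-0.134,0.308,0.397,-6.110,-0.151,0.052
17,0.808,0.559,-0.313,0.184,-0.154,-1.886,-0.135,0.309,0.397,-6.156,-0.163,0.055
18,0.810,0.563,-0.310,0.187,-0.161,-1.913,-0.136,0.309,0.396,-6.201,-0.175,0.057
19,0.813,0.567,-0.306,0.189,-0.167,-1.940,-0.136,0.310,0.395,-6.245,-0.186,0.059
20,0.815,0.571,-0.303,0.191,-0.175,-1.969,-0.137,0.311,0.394,-6.290,-0.197,0.061
21,0.817,0.575,-0.300,0.193,-0.183,-1.998,-0.138,0.311,0.393,-48.455,3.533,-1.252
22,0.807,0.576,-0.299,-1.449,-0.346,-1.595,-0.138,0.307,0.396,0.085,-0.782,0.255
23,0.787,0.577,-0.295,-1.203,-0.406,-1.903,-0.138,0.299,0.403,-0.450,-0.736,0.241
24,0.770,0.577,-0.291,-0.977,-0.421,-2.078,-0.138,0.292,0.408,-0.974,-0.701,0.228
25,0.756,0.578,-0.287,-0.772,-0.413,-2.182,-0.138,0.287,0.412,-1.478,-0.672,0.217
26,0.745,0.580,-0.283,-0.588,-0.395,-2.249,-0.138,0.282,0.415,-1.958,-0.649,0.206
27,0.737,0.581,-0.280,-0.423,-0.372,-2.296,-0.138,0.279,0.417,-2.413,-0.629,0.197
28,0.731,0.584,-0.276,-0.278,-0.349,-2.333,-0.138,0.276,0.419,-2.841,-0.612,0.188
29,0.727,0.586,-0.272,-0.149,-0.329,-2.366,-0.139,0.274,0.420,-3.245,-0.598,0.181
30,0.725,0.590,-0.269,-0.037,-0.312,-2.398,-0.139,0.273,0.420,-3.625,-0.585,0.174
31,0.725,0.593,-0.265,0.060,-0.299,-2.429,-0.140,0.273,0.420,-3.977,-0.573,0.169
32,0.725,0.597,-0.261,0.141,-0.292,-2.457,-0.140,0.273,0.420,-4.292,-0.562,0.163
33,0.727,0.601,-0.257,0.210,-0.288,-2.487,-0.141,0.274,0.419,-4.587,-0.553,0.159
34,0.730,0.605,-0.253,0.269,-0.288,-2.520,-0.141,0.275,0.418,-4.865,-0.544,0.155
35,0.734,0.609,-0.249,0.320,-0.290,-2.557,-0.142,0.276,0.417,-5.127,-0.536,0.152
36,0.738,0.614,-0.244,0.364,-0.295,-2.595,-0.143,0.277,0.415,-5.375,-0.529,0.149
37,0.743,0.618,-0.240,0.401,-0.302,-2.636,-0.143,0.279,0.414,-5.610,-0.522,0.146
38,0.749,0.623,-0.236,0.432,-0.310,-2.678,-0.144,0.281,0.412,-5.834,-0.517,0.144
39,0.755,0.627,-0.231,0.459,-0.320,-2.723,-0.145,0.283,0.410,-6.047,-0.511,0.142
40,0.761,0.632,-0.227,0.481,-0.331,-2.769,-0.146,0.286,0.408,-6.251,-0.506,0.141
41,0.768,0.636,-0.222,0.499,-0.344,-2.817,-0.146,0.288,0.406,-6.446,-0.502,0.140
42,0.775,0.641,-0.217,0.514,-0.357,-2.866,-0.147,0.290,0.404,-6.634,-0.498,0.139
43,0.782,0.645,-0.213,0.527,-0.370,-2.918,-0.148,0.293,0.402,-6.815,-0.495,0.139
44,0.789,0.650,-0.208,0.537,-0.385,-2.971,-0.148,0.296,0.399,-6.990,-0.491,0.139
45,0.797,0.654,-0.203,0.545,-0.399,-3.025,-0.149,0.298,0.397,-7.161,-0.489,0.139
46,0.804,0.658,-0.198,0.552,-0.415,-3.082,-0.150,0.301,0.395,-7.328,-0.486,0.139
47,0.812,0.663,-0.193,0.558,-0.431,-3.140,-0.150,0.304,0.392,-7.492,-0.483,0.139
48,0.819,0.667,-0.188,0.562,-0.447,-3.199,-0.151,0.306,0.390,-7.653,-0.481,0.140
49,0.827,0.672,-0.182,0.566,-0.463,-3.260,-0.151,0.309,0.387,-7.812,-0.479,0.141
50,0.835,0.676,-0.177,0.569,-0.480,-3.322,-0.152,0.312,0.385,-7.969,-0.476,0.142
51,0.843,0.680,-0.171,0.572,-0.497,-3.385,-0.153,0.315,0.382,-8.126,-0.474,0.144
52,0.851,0.685,-0.166,0.575,-0.515,-3.450,-0.153,0.317,0.379,-8.283,-0.471,0.145
53,0.859,0.689,-0.160,0.577,-0.533,-3.516,-0.154,0.320,0.377,-8.440,-0.468,0.146
54,0.867,0.693,-0.155,0.580,-0.552,-3.582,-0.154,0.323,0.374,-8.598,-0.464,0.148
55,0.875,0.697,-0.149,0.582,-0.571,-3.649,-0.155,0.325,0.371,-8.756,-0.461,0.150
56,0.883,0.702,-0.143,0.585,-0.590,-3.717,-0.155,0.328,0.369,-8.916,-0.456,0.151
57,0.891,0.706,-0.138,0.588,-0.610,-3.785,-0.156,0.331,0.366,-9.076,-0.451,0.153
58,0.899,0.710,-0.132,0.591,-0.631,-3.853,-0.156,0.334,0.363,-9.238,-0.445,0.155
59,0.907,0.714,-0.126,0.594,-0.652,-3.921,-0.157,0.336,0.360,-9.402,-0.438,0.156
60,0.915,0.718,-0.120,0.597,-0.674,-3.989,-0.157,0.339,0.357,-9.566,-0.429,0.158
61,0.924,0.722,-0.114,0.600,-0.696,-4.056,-0.158,0.342,0.354,-9.732,-0.420,0.160
62,0.932,0.725,-0.108,0.603,-0.719,-4.121,-0.158,0.344,0.351,-9.899,-0.410,0.161
63,0.940,0.729,-0.102,0.606,-0.743,-4.186,-0.159,0.347,0.348,-10.066,-0.398,0.162
64,0.949,0.732,-0.096,0.609,-0.767,-4.249,-0.159,0.350,0.345,,,
# final ee position (m): -0.159 0.350 0.345
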